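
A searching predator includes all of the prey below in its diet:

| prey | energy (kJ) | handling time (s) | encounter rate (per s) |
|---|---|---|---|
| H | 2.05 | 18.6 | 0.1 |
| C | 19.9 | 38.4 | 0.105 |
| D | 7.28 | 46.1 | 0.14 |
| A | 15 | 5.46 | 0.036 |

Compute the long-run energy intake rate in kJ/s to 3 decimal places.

0.285 kJ/s

R = (0.1×2.05 + 0.105×19.9 + 0.14×7.28 + 0.036×15) / (1 + 0.1×18.6 + 0.105×38.4 + 0.14×46.1 + 0.036×5.46) = 3.854/13.54 = 0.2846 kJ/s.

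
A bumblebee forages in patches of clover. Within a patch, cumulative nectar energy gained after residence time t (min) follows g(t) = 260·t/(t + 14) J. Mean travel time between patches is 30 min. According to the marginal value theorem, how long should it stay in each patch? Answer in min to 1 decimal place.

20.5 min

Maximise g(t)/(T+t): set derivative to zero → g'(t)(T+t) = g(t).
g'(t) = 260·14/(t + 14)². Setting 260·14/(t+14)² = 260t/[(t+14)(30+t)] gives 14(30+t) = t(t+14), so t² = 14×30 = 420.
t* = √420 = 20.49 min.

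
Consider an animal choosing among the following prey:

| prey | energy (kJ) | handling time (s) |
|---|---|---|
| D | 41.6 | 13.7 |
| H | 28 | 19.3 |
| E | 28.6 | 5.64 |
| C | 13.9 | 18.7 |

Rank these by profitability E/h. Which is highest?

E

Profitability E/h (kJ/s): D = 41.6/13.7 = 3.04, H = 28/19.3 = 1.45, E = 28.6/5.64 = 5.07, C = 13.9/18.7 = 0.743.
Ranked: E > D > H > C.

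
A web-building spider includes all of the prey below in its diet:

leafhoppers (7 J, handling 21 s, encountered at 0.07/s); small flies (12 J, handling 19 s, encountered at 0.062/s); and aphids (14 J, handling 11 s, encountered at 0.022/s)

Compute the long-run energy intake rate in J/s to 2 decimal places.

0.40 J/s

Energy encountered per unit search time: 0.07×7 + 0.062×12 + 0.022×14 = 1.542 J/s.
Handling time per unit search time: 0.07×21 + 0.062×19 + 0.022×11 = 2.89.
Rate = 1.542/(1 + 2.89) = 0.3964 J/s.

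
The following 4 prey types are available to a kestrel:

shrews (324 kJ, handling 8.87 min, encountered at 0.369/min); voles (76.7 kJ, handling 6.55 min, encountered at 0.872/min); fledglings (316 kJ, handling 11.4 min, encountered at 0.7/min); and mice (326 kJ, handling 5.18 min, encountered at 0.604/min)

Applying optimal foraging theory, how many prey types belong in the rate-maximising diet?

1

Profitabilities (E/h, kJ/min): mice 62.9, shrews 36.5, fledglings 27.7, voles 11.7. Add prey in this order while the next type's profitability exceeds the intake rate on those already taken.
Rate on top 1: 47.69. shrews: 36.5 < 47.69 → exclude; stop.
Optimal diet: mice — 1 of 4 types.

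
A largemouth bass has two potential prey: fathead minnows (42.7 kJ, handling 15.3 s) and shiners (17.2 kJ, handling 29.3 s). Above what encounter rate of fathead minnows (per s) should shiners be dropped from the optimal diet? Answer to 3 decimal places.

0.017 per s

The zero-one rule: include shiners iff E₂/h₂ > λE₁/(1+λh₁). Equality gives the switch point.
λE₁h₂ = E₂ + λE₂h₁ ⇒ λ = E₂/(E₁h₂ − E₂h₁) = 17.2/(1251 − 263.2) = 0.01741 per s.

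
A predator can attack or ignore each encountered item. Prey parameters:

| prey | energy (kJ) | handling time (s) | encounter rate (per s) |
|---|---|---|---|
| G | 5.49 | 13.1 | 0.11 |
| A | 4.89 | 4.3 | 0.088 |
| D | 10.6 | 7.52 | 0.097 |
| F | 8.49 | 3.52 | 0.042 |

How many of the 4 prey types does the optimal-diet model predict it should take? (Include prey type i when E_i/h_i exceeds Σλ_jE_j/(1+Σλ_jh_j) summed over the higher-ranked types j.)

E/h in descending order: F 2.41, D 1.41, A 1.14, G 0.419 kJ/s. The optimal diet is the largest prefix of this list for which every included type satisfies E_i/h_i > R on the types above it.
Rate on top 1: 0.3107. D: 1.41 > 0.3107 → include.
Rate on top 2: 0.7377. A: 1.14 > 0.7377 → include.
Rate on top 3: 0.8047. G: 0.419 < 0.8047 → exclude; stop.
Optimal diet: F, D, A — 3 of 4 types.

3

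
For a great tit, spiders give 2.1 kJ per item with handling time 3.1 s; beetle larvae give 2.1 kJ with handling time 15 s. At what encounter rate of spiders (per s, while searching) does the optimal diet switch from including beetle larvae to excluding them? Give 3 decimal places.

0.084 per s

At the threshold, the rate on spiders alone equals the profitability of beetle larvae: λ·2.1/(1 + λ·3.1) = 2.1/15 = 0.14.
Rearranging, λ(2.1 − 0.14×3.1) = 0.14, so λ = 0.14/1.666 = 0.08403 per s.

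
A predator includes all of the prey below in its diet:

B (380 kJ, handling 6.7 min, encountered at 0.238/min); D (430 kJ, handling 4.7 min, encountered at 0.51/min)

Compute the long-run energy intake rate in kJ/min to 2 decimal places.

62.05 kJ/min

Energy encountered per unit search time: 0.238×380 + 0.51×430 = 309.7 kJ/min.
Handling time per unit search time: 0.238×6.7 + 0.51×4.7 = 3.992.
Rate = 309.7/(1 + 3.992) = 62.05 kJ/min.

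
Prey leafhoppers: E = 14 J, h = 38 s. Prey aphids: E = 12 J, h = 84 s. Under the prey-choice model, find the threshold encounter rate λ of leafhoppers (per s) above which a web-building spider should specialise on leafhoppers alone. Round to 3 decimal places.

At the threshold, the rate on leafhoppers alone equals the profitability of aphids: λ·14/(1 + λ·38) = 12/84 = 0.1429.
Rearranging, λ(14 − 0.1429×38) = 0.1429, so λ = 0.1429/8.571 = 0.01667 per s.

0.017 per s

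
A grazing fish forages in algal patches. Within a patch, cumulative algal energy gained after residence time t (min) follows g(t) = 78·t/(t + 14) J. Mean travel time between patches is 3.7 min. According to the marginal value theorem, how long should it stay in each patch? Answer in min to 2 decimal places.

Optimal t* satisfies g'(t*) = g(t*)/(T + t*).
g'(t) = 78·14/(t + 14)². Setting 78·14/(t+14)² = 78t/[(t+14)(3.7+t)] gives 14(3.7+t) = t(t+14), so t² = 14×3.7 = 51.8.
t* = √51.8 = 7.197 min.

7.20 min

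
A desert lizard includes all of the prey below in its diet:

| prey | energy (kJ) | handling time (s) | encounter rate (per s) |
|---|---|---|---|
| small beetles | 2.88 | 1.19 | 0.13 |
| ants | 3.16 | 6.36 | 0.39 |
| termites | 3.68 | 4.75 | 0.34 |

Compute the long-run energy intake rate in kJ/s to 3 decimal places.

Energy encountered per unit search time: 0.13×2.88 + 0.39×3.16 + 0.34×3.68 = 2.858 kJ/s.
Handling time per unit search time: 0.13×1.19 + 0.39×6.36 + 0.34×4.75 = 4.25.
Rate = 2.858/(1 + 4.25) = 0.5444 kJ/s.

0.544 kJ/s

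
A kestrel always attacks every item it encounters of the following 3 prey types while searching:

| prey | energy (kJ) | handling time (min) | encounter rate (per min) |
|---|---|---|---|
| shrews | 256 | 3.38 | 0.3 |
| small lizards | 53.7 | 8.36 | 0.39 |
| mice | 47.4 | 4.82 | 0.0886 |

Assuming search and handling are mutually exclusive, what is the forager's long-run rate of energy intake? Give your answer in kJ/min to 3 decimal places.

17.880 kJ/min

R = (0.3×256 + 0.39×53.7 + 0.0886×47.4) / (1 + 0.3×3.38 + 0.39×8.36 + 0.0886×4.82) = 101.9/5.701 = 17.88 kJ/min.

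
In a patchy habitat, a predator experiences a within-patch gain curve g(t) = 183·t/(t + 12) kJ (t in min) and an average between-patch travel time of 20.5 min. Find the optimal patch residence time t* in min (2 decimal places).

By the marginal value theorem, leave when the instantaneous gain rate g'(t) equals the habitat-wide average g(t)/(T + t).
g'(t) = 183·12/(t + 12)². Setting 183·12/(t+12)² = 183t/[(t+12)(20.5+t)] gives 12(20.5+t) = t(t+12), so t² = 12×20.5 = 246.
t* = √246 = 15.68 min.

15.68 min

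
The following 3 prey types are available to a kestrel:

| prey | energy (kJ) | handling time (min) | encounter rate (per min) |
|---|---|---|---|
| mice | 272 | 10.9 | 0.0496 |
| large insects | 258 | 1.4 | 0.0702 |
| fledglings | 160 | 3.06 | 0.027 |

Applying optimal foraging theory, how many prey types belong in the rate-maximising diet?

3

Profitabilities (E/h, kJ/min): large insects 184, fledglings 52.3, mice 25. Add prey in this order while the next type's profitability exceeds the intake rate on those already taken.
Rate on top 1: 16.49. fledglings: 52.3 > 16.49 → include.
Rate on top 2: 19. mice: 25 > 19 → include.
Optimal diet: large insects, fledglings, mice — 3 of 3 types.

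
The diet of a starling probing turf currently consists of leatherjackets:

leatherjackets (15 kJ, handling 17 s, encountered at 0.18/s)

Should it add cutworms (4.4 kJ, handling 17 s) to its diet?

On leatherjackets alone, R = ΣλE/(1+Σλh) = 2.7/4.06 = 0.665 kJ/s.
cutworms: E/h = 4.4/17 = 0.2588 kJ/s.
0.2588 < 0.665, so adding cutworms would lower the average — exclude it.

No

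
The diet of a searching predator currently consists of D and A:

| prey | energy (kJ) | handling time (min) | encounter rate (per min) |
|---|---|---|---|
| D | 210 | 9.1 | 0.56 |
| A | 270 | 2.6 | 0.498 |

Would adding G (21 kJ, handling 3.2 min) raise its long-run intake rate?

No

Current rate: (0.56×210 + 0.498×270)/(1 + 0.56×9.1 + 0.498×2.6) = 34.1 kJ/min.
G: E/h = 21/3.2 = 6.562 kJ/min.
Since 6.562 < R, time spent handling G is better spent searching.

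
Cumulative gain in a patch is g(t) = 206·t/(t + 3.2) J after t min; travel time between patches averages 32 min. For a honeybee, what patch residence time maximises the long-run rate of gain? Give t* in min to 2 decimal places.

10.12 min

Maximise g(t)/(T+t): set derivative to zero → g'(t)(T+t) = g(t).
g'(t) = 206·3.2/(t + 3.2)². Setting 206·3.2/(t+3.2)² = 206t/[(t+3.2)(32+t)] gives 3.2(32+t) = t(t+3.2), so t² = 3.2×32 = 102.4.
t* = √102.4 = 10.12 min.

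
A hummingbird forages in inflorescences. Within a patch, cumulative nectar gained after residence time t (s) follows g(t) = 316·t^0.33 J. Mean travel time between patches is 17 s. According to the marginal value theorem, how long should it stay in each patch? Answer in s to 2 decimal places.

8.37 s

By the marginal value theorem, leave when the instantaneous gain rate g'(t) equals the habitat-wide average g(t)/(T + t).
g'(t) = 0.33·316·t^-0.67. Setting 0.33·316·t^-0.67 = 316·t^0.33/(17+t) gives 0.33(17+t) = t, so 0.67·t = 0.33×17.
t* = 0.33×17/0.67 = 8.373 s.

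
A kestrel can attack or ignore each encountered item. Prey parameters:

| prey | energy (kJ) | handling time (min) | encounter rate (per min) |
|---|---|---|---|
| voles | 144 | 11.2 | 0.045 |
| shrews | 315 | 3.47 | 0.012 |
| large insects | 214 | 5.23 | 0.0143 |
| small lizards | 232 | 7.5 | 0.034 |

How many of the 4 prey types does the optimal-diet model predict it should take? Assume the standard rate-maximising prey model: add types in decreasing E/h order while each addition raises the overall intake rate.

Rank by E/h (kJ/min): shrews 90.8, large insects 40.9, small lizards 30.9, voles 12.9. Include each in turn until the next type's E/h falls below the running intake rate.
Rate on top 1: 3.629. large insects: 40.9 > 3.629 → include.
Rate on top 2: 6.127. small lizards: 30.9 > 6.127 → include.
Rate on top 3: 10.74. voles: 12.9 > 10.74 → include.
Optimal diet: shrews, large insects, small lizards, voles — 4 of 4 types.

4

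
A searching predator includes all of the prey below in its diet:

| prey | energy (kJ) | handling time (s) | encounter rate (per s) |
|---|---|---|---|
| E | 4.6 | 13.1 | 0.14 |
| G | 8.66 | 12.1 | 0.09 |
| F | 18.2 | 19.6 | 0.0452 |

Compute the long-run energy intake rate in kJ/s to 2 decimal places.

0.47 kJ/s

Energy encountered per unit search time: 0.14×4.6 + 0.09×8.66 + 0.0452×18.2 = 2.246 kJ/s.
Handling time per unit search time: 0.14×13.1 + 0.09×12.1 + 0.0452×19.6 = 3.809.
Rate = 2.246/(1 + 3.809) = 0.4671 kJ/s.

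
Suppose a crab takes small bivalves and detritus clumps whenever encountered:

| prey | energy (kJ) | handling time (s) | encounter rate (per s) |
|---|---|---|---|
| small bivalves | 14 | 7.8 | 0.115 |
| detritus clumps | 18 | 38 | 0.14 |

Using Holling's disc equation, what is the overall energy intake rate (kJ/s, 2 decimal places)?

R = Σλ_iE_i / (1 + Σλ_ih_i)
Numerator: 0.115×14 + 0.14×18 = 4.13
Denominator: 1 + 0.115×7.8 + 0.14×38 = 7.217
R = 4.13/7.217 = 0.5723 kJ/s

0.57 kJ/s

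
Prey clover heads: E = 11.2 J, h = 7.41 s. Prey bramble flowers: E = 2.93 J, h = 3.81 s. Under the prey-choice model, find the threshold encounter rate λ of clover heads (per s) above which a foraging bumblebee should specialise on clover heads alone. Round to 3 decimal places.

Drop bramble flowers once their profitability E₂/h₂ falls below the rate achievable on clover heads alone: E₂/h₂ = λE₁/(1 + λh₁).
Solve for λ: λE₁h₂ = E₂(1 + λh₁) → λ(E₁h₂ − E₂h₁) = E₂ → λ = E₂/(E₁h₂ − E₂h₁).
λ = 2.93/(11.2×3.81 − 2.93×7.41) = 2.93/20.96 = 0.1398 per s.

0.140 per s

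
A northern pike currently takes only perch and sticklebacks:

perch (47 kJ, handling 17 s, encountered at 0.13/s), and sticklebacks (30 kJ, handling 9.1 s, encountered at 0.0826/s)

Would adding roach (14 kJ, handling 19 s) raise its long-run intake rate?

On perch and sticklebacks alone, R = ΣλE/(1+Σλh) = 8.588/3.962 = 2.168 kJ/s.
roach: E/h = 14/19 = 0.7368 kJ/s.
Since 0.7368 < R, time spent handling roach is better spent searching.

No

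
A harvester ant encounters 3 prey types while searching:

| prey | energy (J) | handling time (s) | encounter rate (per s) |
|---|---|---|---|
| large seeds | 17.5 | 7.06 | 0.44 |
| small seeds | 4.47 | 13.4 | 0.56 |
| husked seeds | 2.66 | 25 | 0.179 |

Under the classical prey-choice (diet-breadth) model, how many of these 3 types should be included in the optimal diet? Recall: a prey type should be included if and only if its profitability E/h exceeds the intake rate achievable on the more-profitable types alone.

1

E/h in descending order: large seeds 2.48, small seeds 0.334, husked seeds 0.106 J/s. The optimal diet is the largest prefix of this list for which every included type satisfies E_i/h_i > R on the types above it.
Rate on top 1: 1.875. small seeds: 0.334 < 1.875 → exclude; stop.
Optimal diet: large seeds — 1 of 3 types.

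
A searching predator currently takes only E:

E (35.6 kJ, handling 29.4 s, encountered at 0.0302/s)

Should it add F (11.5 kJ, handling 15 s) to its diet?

Yes

Intake rate on the current diet: R = (0.0302×35.6) / (1 + 0.0302×29.4) = 1.075/1.888 = 0.5695 kJ/s.
Profitability of F: 11.5/15 = 0.7667 kJ/s.
0.7667 > 0.5695, so adding F raises the average — include it.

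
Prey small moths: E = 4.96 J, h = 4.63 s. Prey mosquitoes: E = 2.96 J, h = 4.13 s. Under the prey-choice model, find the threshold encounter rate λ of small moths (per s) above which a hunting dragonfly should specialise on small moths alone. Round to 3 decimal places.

The zero-one rule: include mosquitoes iff E₂/h₂ > λE₁/(1+λh₁). Equality gives the switch point.
λE₁h₂ = E₂ + λE₂h₁ ⇒ λ = E₂/(E₁h₂ − E₂h₁) = 2.96/(20.48 − 13.7) = 0.4366 per s.

0.437 per s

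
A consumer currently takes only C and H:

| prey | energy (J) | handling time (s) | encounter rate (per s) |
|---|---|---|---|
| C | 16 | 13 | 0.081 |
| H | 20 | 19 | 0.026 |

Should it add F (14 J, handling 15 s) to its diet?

Intake rate on the current diet: R = (0.081×16 + 0.026×20) / (1 + 0.081×13 + 0.026×19) = 1.816/2.547 = 0.713 J/s.
F: E/h = 14/15 = 0.9333 J/s.
0.9333 > 0.713, so adding F raises the average — include it.

Yes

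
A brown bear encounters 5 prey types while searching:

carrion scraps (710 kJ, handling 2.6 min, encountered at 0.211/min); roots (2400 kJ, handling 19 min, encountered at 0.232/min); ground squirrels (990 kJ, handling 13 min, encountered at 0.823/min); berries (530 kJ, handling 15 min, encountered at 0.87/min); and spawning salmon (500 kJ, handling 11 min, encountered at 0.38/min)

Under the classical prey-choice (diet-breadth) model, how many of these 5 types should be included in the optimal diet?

2

E/h in descending order: carrion scraps 273, roots 126, ground squirrels 76.2, spawning salmon 45.5, berries 35.3 kJ/min. The optimal diet is the largest prefix of this list for which every included type satisfies E_i/h_i > R on the types above it.
Rate on top 1: 96.74. roots: 126 > 96.74 → include.
Rate on top 2: 118.6. ground squirrels: 76.2 < 118.6 → exclude; stop.
Optimal diet: carrion scraps, roots — 2 of 5 types.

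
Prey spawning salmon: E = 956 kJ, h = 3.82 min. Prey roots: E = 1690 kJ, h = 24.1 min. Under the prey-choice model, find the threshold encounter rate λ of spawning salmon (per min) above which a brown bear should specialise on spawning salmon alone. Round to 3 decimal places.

Drop roots once their profitability E₂/h₂ falls below the rate achievable on spawning salmon alone: E₂/h₂ = λE₁/(1 + λh₁).
Solve for λ: λE₁h₂ = E₂(1 + λh₁) → λ(E₁h₂ − E₂h₁) = E₂ → λ = E₂/(E₁h₂ − E₂h₁).
λ = 1690/(956×24.1 − 1690×3.82) = 1690/1.658e+04 = 0.1019 per min.

0.102 per min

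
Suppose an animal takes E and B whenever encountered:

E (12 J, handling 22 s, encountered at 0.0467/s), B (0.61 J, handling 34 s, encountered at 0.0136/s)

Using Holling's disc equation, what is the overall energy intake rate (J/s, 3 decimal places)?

0.228 J/s

R = (0.0467×12 + 0.0136×0.61) / (1 + 0.0467×22 + 0.0136×34) = 0.5687/2.49 = 0.2284 J/s.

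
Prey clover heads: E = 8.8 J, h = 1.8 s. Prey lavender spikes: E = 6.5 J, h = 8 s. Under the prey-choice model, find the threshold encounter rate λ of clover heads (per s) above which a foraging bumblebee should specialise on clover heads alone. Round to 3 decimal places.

At the threshold, the rate on clover heads alone equals the profitability of lavender spikes: λ·8.8/(1 + λ·1.8) = 6.5/8 = 0.8125.
Rearranging, λ(8.8 − 0.8125×1.8) = 0.8125, so λ = 0.8125/7.338 = 0.1107 per s.

0.111 per s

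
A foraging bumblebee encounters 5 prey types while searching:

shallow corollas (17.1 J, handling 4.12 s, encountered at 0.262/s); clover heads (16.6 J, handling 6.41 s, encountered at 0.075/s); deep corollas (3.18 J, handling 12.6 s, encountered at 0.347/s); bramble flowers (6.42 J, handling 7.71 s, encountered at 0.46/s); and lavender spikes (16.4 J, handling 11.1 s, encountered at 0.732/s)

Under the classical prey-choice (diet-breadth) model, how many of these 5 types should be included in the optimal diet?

2

E/h in descending order: shallow corollas 4.15, clover heads 2.59, lavender spikes 1.48, bramble flowers 0.833, deep corollas 0.252 J/s. The optimal diet is the largest prefix of this list for which every included type satisfies E_i/h_i > R on the types above it.
Rate on top 1: 2.155. clover heads: 2.59 > 2.155 → include.
Rate on top 2: 2.236. lavender spikes: 1.48 < 2.236 → exclude; stop.
Optimal diet: shallow corollas, clover heads — 2 of 5 types.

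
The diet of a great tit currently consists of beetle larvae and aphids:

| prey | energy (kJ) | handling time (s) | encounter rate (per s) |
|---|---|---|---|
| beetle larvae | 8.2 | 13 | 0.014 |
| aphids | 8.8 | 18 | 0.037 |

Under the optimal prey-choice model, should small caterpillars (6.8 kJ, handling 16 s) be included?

Current rate: (0.014×8.2 + 0.037×8.8)/(1 + 0.014×13 + 0.037×18) = 0.2383 kJ/s.
Profitability of small caterpillars: 6.8/16 = 0.425 kJ/s.
Since 0.425 > R, including small caterpillars increases the long-run rate.

Yes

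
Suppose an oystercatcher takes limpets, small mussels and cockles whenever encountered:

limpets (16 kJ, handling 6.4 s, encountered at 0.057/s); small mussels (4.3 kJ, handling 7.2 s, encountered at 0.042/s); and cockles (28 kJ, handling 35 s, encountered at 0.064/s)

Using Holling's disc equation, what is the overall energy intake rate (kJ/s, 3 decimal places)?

Energy encountered per unit search time: 0.057×16 + 0.042×4.3 + 0.064×28 = 2.885 kJ/s.
Handling time per unit search time: 0.057×6.4 + 0.042×7.2 + 0.064×35 = 2.907.
Rate = 2.885/(1 + 2.907) = 0.7383 kJ/s.

0.738 kJ/s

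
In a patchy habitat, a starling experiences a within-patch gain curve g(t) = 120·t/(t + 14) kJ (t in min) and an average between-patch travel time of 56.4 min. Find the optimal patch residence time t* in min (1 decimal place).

By the marginal value theorem, leave when the instantaneous gain rate g'(t) equals the habitat-wide average g(t)/(T + t).
g'(t) = 120·14/(t + 14)². Setting 120·14/(t+14)² = 120t/[(t+14)(56.4+t)] gives 14(56.4+t) = t(t+14), so t² = 14×56.4 = 789.6.
t* = √789.6 = 28.1 min.

28.1 min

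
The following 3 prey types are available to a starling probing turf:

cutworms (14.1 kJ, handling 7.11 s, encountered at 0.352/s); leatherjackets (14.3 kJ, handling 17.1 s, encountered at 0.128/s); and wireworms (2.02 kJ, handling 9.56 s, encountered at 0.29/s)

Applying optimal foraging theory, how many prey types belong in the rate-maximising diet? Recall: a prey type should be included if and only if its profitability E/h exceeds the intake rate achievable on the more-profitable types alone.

1

E/h in descending order: cutworms 1.98, leatherjackets 0.836, wireworms 0.211 kJ/s. The optimal diet is the largest prefix of this list for which every included type satisfies E_i/h_i > R on the types above it.
Rate on top 1: 1.417. leatherjackets: 0.836 < 1.417 → exclude; stop.
Optimal diet: cutworms — 1 of 3 types.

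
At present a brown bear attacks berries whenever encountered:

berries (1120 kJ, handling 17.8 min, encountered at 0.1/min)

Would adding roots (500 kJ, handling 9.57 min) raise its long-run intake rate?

Current rate: (0.1×1120)/(1 + 0.1×17.8) = 40.29 kJ/min.
roots: E/h = 500/9.57 = 52.25 kJ/min.
Since 52.25 > R, including roots increases the long-run rate.

Yes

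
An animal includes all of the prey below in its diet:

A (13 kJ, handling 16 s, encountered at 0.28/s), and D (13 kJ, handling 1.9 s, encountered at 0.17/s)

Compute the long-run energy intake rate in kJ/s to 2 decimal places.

1.01 kJ/s

Energy encountered per unit search time: 0.28×13 + 0.17×13 = 5.85 kJ/s.
Handling time per unit search time: 0.28×16 + 0.17×1.9 = 4.803.
Rate = 5.85/(1 + 4.803) = 1.008 kJ/s.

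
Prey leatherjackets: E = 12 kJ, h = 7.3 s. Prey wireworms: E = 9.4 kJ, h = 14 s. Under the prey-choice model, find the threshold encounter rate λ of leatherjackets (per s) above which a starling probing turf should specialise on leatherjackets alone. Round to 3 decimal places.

0.095 per s

Drop wireworms once their profitability E₂/h₂ falls below the rate achievable on leatherjackets alone: E₂/h₂ = λE₁/(1 + λh₁).
Solve for λ: λE₁h₂ = E₂(1 + λh₁) → λ(E₁h₂ − E₂h₁) = E₂ → λ = E₂/(E₁h₂ − E₂h₁).
λ = 9.4/(12×14 − 9.4×7.3) = 9.4/99.38 = 0.09459 per s.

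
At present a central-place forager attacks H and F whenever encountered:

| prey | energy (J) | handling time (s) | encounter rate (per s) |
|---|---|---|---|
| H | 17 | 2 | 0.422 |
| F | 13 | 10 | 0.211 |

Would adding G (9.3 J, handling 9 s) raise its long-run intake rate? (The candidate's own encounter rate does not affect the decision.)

Intake rate on the current diet: R = (0.422×17 + 0.211×13) / (1 + 0.422×2 + 0.211×10) = 9.917/3.954 = 2.508 J/s.
Profitability of G: 9.3/9 = 1.033 J/s.
1.033 < 2.508, so adding G would lower the average — exclude it.

No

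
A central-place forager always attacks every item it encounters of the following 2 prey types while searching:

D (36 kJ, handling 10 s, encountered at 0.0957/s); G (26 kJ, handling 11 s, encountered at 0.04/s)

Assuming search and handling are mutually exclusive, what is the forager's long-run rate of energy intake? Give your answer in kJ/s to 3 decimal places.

Energy encountered per unit search time: 0.0957×36 + 0.04×26 = 4.485 kJ/s.
Handling time per unit search time: 0.0957×10 + 0.04×11 = 1.397.
Rate = 4.485/(1 + 1.397) = 1.871 kJ/s.

1.871 kJ/s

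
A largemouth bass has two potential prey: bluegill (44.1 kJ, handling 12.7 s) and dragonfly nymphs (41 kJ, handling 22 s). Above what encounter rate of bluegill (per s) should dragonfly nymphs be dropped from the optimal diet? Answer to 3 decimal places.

0.091 per s

Drop dragonfly nymphs once their profitability E₂/h₂ falls below the rate achievable on bluegill alone: E₂/h₂ = λE₁/(1 + λh₁).
Solve for λ: λE₁h₂ = E₂(1 + λh₁) → λ(E₁h₂ − E₂h₁) = E₂ → λ = E₂/(E₁h₂ − E₂h₁).
λ = 41/(44.1×22 − 41×12.7) = 41/449.5 = 0.09121 per s.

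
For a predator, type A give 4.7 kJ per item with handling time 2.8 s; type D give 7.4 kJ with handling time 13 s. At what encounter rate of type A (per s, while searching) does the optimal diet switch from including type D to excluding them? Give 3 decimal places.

The zero-one rule: include type D iff E₂/h₂ > λE₁/(1+λh₁). Equality gives the switch point.
λE₁h₂ = E₂ + λE₂h₁ ⇒ λ = E₂/(E₁h₂ − E₂h₁) = 7.4/(61.1 − 20.72) = 0.1833 per s.

0.183 per s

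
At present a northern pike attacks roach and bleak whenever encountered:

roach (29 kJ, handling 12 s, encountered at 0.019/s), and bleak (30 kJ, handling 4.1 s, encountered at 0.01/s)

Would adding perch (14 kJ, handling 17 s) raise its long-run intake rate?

On roach and bleak alone, R = ΣλE/(1+Σλh) = 0.851/1.269 = 0.6706 kJ/s.
Profitability of perch: 14/17 = 0.8235 kJ/s.
0.8235 > 0.6706, so adding perch raises the average — include it.

Yes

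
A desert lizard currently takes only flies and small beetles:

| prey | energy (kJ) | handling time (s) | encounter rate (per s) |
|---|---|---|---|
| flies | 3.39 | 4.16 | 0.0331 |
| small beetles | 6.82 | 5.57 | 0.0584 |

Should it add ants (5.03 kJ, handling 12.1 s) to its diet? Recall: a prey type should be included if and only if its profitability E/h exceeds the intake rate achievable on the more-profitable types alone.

Yes

On flies and small beetles alone, R = ΣλE/(1+Σλh) = 0.5105/1.463 = 0.3489 kJ/s.
ants: E/h = 5.03/12.1 = 0.4157 kJ/s.
0.4157 > 0.3489, so adding ants raises the average — include it.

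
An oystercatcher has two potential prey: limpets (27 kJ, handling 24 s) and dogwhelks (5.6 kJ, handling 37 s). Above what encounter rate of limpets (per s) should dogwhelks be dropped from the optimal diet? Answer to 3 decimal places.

0.006 per s

The zero-one rule: include dogwhelks iff E₂/h₂ > λE₁/(1+λh₁). Equality gives the switch point.
λE₁h₂ = E₂ + λE₂h₁ ⇒ λ = E₂/(E₁h₂ − E₂h₁) = 5.6/(999 − 134.4) = 0.006477 per s.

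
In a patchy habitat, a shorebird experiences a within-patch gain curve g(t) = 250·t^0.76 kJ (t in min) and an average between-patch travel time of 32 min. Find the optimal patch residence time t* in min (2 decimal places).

Optimal t* satisfies g'(t*) = g(t*)/(T + t*).
g'(t) = 0.76·250·t^-0.24. Setting 0.76·250·t^-0.24 = 250·t^0.76/(32+t) gives 0.76(32+t) = t, so 0.24·t = 0.76×32.
t* = 0.76×32/0.24 = 101.3 min.

101.33 min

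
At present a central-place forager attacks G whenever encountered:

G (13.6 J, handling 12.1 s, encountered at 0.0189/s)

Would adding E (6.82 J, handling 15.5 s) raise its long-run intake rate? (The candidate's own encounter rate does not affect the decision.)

Yes

On G alone, R = ΣλE/(1+Σλh) = 0.257/1.229 = 0.2092 J/s.
Profitability of E: 6.82/15.5 = 0.44 J/s.
Since 0.44 > R, including E increases the long-run rate.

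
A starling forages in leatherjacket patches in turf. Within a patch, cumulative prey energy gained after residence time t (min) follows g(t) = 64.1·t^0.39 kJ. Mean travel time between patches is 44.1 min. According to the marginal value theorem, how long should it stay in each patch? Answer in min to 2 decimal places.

Optimal t* satisfies g'(t*) = g(t*)/(T + t*).
g'(t) = 0.39·64.1·t^-0.61. Setting 0.39·64.1·t^-0.61 = 64.1·t^0.39/(44.1+t) gives 0.39(44.1+t) = t, so 0.61·t = 0.39×44.1.
t* = 0.39×44.1/0.61 = 28.2 min.

28.20 min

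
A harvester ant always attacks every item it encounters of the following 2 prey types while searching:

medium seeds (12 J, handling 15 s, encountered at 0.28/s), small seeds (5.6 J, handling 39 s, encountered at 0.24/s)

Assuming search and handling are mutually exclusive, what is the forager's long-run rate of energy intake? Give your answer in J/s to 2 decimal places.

R = (0.28×12 + 0.24×5.6) / (1 + 0.28×15 + 0.24×39) = 4.704/14.56 = 0.3231 J/s.

0.32 J/s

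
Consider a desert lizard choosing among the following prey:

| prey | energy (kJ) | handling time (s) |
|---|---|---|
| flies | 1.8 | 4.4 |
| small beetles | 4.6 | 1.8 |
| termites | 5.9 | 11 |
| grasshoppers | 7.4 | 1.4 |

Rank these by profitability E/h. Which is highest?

grasshoppers

Profitability E/h (kJ/s): flies = 1.8/4.4 = 0.409, small beetles = 4.6/1.8 = 2.56, termites = 5.9/11 = 0.536, grasshoppers = 7.4/1.4 = 5.29.
Ranked: grasshoppers > small beetles > termites > flies.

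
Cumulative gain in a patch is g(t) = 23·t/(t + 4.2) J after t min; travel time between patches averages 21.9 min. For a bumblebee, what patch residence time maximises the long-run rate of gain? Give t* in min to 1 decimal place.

Optimal t* satisfies g'(t*) = g(t*)/(T + t*).
g'(t) = 23·4.2/(t + 4.2)². Setting 23·4.2/(t+4.2)² = 23t/[(t+4.2)(21.9+t)] gives 4.2(21.9+t) = t(t+4.2), so t² = 4.2×21.9 = 91.98.
t* = √91.98 = 9.591 min.

9.6 min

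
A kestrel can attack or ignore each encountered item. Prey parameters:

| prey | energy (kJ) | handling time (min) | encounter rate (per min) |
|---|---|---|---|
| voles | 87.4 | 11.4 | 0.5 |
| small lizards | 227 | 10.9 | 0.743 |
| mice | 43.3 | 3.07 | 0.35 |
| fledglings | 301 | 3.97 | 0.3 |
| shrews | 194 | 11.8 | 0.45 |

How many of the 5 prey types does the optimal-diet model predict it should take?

E/h in descending order: fledglings 75.8, small lizards 20.8, shrews 16.4, mice 14.1, voles 7.67 kJ/min. The optimal diet is the largest prefix of this list for which every included type satisfies E_i/h_i > R on the types above it.
Rate on top 1: 41.21. small lizards: 20.8 < 41.21 → exclude; stop.
Optimal diet: fledglings — 1 of 5 types.

1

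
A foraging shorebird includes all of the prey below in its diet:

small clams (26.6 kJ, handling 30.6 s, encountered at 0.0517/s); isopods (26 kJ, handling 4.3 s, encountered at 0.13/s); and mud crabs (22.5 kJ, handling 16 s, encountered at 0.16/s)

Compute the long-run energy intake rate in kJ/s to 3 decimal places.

1.466 kJ/s

Energy encountered per unit search time: 0.0517×26.6 + 0.13×26 + 0.16×22.5 = 8.355 kJ/s.
Handling time per unit search time: 0.0517×30.6 + 0.13×4.3 + 0.16×16 = 4.701.
Rate = 8.355/(1 + 4.701) = 1.466 kJ/s.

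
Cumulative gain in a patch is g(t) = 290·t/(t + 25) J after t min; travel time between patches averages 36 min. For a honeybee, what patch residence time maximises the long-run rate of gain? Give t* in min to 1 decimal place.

Optimal t* satisfies g'(t*) = g(t*)/(T + t*).
g'(t) = 290·25/(t + 25)². Setting 290·25/(t+25)² = 290t/[(t+25)(36+t)] gives 25(36+t) = t(t+25), so t² = 25×36 = 900.
t* = √900 = 30 min.

30.0 min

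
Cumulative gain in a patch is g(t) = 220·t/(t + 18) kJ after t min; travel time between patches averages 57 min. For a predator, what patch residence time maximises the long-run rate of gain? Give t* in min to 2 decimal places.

32.03 min

By the marginal value theorem, leave when the instantaneous gain rate g'(t) equals the habitat-wide average g(t)/(T + t).
g'(t) = 220·18/(t + 18)². Setting 220·18/(t+18)² = 220t/[(t+18)(57+t)] gives 18(57+t) = t(t+18), so t² = 18×57 = 1026.
t* = √1026 = 32.03 min.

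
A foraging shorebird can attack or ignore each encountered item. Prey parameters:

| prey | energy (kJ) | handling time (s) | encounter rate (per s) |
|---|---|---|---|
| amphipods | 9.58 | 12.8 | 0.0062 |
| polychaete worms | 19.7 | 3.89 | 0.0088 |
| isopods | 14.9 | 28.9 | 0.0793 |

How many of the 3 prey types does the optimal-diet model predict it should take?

3

E/h in descending order: polychaete worms 5.06, amphipods 0.748, isopods 0.516 kJ/s. The optimal diet is the largest prefix of this list for which every included type satisfies E_i/h_i > R on the types above it.
Rate on top 1: 0.1676. amphipods: 0.748 > 0.1676 → include.
Rate on top 2: 0.209. isopods: 0.516 > 0.209 → include.
Optimal diet: polychaete worms, amphipods, isopods — 3 of 3 types.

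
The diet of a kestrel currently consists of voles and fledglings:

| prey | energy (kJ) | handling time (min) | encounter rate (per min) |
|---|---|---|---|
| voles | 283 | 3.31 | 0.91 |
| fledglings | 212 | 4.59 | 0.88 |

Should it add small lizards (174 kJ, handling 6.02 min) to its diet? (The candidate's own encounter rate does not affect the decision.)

Current rate: (0.91×283 + 0.88×212)/(1 + 0.91×3.31 + 0.88×4.59) = 55.16 kJ/min.
small lizards: E/h = 174/6.02 = 28.9 kJ/min.
28.9 < 55.16, so adding small lizards would lower the average — exclude it.

No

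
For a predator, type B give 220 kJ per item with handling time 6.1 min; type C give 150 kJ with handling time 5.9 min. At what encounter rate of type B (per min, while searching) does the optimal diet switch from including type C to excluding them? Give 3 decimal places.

0.392 per min

The zero-one rule: include type C iff E₂/h₂ > λE₁/(1+λh₁). Equality gives the switch point.
λE₁h₂ = E₂ + λE₂h₁ ⇒ λ = E₂/(E₁h₂ − E₂h₁) = 150/(1298 − 915) = 0.3916 per min.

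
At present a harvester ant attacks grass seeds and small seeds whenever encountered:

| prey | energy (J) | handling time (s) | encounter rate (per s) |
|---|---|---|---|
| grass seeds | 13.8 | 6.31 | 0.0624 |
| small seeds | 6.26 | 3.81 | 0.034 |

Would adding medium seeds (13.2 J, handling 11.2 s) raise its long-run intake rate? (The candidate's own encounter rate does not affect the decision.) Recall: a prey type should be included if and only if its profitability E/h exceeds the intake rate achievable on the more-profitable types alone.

Intake rate on the current diet: R = (0.0624×13.8 + 0.034×6.26) / (1 + 0.0624×6.31 + 0.034×3.81) = 1.074/1.523 = 0.705 J/s.
medium seeds: E/h = 13.2/11.2 = 1.179 J/s.
1.179 > 0.705, so adding medium seeds raises the average — include it.

Yes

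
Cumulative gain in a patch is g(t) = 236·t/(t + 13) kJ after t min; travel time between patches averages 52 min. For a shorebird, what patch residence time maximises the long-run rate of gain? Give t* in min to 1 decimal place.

26.0 min

By the marginal value theorem, leave when the instantaneous gain rate g'(t) equals the habitat-wide average g(t)/(T + t).
g'(t) = 236·13/(t + 13)². Setting 236·13/(t+13)² = 236t/[(t+13)(52+t)] gives 13(52+t) = t(t+13), so t² = 13×52 = 676.
t* = √676 = 26 min.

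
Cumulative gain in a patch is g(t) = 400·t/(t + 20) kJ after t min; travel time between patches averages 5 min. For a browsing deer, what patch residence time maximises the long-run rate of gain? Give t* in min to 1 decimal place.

10.0 min

Optimal t* satisfies g'(t*) = g(t*)/(T + t*).
g'(t) = 400·20/(t + 20)². Setting 400·20/(t+20)² = 400t/[(t+20)(5+t)] gives 20(5+t) = t(t+20), so t² = 20×5 = 100.
t* = √100 = 10 min.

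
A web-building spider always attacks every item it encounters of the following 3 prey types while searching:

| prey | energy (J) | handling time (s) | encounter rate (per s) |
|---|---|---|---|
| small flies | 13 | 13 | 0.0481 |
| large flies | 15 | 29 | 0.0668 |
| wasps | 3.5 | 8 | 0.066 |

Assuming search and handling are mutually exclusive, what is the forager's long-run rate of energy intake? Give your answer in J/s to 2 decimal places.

0.45 J/s

Energy encountered per unit search time: 0.0481×13 + 0.0668×15 + 0.066×3.5 = 1.858 J/s.
Handling time per unit search time: 0.0481×13 + 0.0668×29 + 0.066×8 = 3.091.
Rate = 1.858/(1 + 3.091) = 0.4543 J/s.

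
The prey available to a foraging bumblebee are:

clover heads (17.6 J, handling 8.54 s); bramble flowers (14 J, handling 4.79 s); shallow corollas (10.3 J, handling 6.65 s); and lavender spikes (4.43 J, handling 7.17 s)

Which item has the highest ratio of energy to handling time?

In descending order of E/h:
bramble flowers: 14/4.79 = 2.92 J/s
clover heads: 17.6/8.54 = 2.06 J/s
shallow corollas: 10.3/6.65 = 1.55 J/s
lavender spikes: 4.43/7.17 = 0.618 J/s

bramble flowers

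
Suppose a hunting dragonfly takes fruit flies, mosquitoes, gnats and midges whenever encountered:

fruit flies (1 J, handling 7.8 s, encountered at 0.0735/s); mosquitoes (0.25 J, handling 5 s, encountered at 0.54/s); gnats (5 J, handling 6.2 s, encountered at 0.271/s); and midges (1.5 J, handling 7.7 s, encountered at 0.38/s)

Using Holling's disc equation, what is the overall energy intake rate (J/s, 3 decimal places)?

0.240 J/s

R = Σλ_iE_i / (1 + Σλ_ih_i)
Numerator: 0.0735×1 + 0.54×0.25 + 0.271×5 + 0.38×1.5 = 2.134
Denominator: 1 + 0.0735×7.8 + 0.54×5 + 0.271×6.2 + 0.38×7.7 = 8.88
R = 2.134/8.88 = 0.2403 J/s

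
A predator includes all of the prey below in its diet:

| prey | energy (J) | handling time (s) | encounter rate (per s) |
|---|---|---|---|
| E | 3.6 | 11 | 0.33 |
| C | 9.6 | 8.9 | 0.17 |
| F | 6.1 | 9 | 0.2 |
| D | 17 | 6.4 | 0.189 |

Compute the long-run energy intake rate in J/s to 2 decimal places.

R = Σλ_iE_i / (1 + Σλ_ih_i)
Numerator: 0.33×3.6 + 0.17×9.6 + 0.2×6.1 + 0.189×17 = 7.253
Denominator: 1 + 0.33×11 + 0.17×8.9 + 0.2×9 + 0.189×6.4 = 9.153
R = 7.253/9.153 = 0.7925 J/s

0.79 J/s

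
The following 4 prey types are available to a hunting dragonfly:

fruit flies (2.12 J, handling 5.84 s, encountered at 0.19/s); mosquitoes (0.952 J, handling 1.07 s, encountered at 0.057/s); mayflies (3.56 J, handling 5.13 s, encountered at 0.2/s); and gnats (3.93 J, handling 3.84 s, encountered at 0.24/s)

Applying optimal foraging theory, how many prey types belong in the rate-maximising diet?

Profitabilities (E/h, J/s): gnats 1.02, mosquitoes 0.89, mayflies 0.694, fruit flies 0.363. Add prey in this order while the next type's profitability exceeds the intake rate on those already taken.
Rate on top 1: 0.4908. mosquitoes: 0.89 > 0.4908 → include.
Rate on top 2: 0.5031. mayflies: 0.694 > 0.5031 → include.
Rate on top 3: 0.5682. fruit flies: 0.363 < 0.5682 → exclude; stop.
Optimal diet: gnats, mosquitoes, mayflies — 3 of 4 types.

3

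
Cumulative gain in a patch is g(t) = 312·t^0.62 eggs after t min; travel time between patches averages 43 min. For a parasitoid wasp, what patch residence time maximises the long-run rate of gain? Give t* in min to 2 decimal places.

By the marginal value theorem, leave when the instantaneous gain rate g'(t) equals the habitat-wide average g(t)/(T + t).
g'(t) = 0.62·312·t^-0.38. Setting 0.62·312·t^-0.38 = 312·t^0.62/(43+t) gives 0.62(43+t) = t, so 0.38·t = 0.62×43.
t* = 0.62×43/0.38 = 70.16 min.

70.16 min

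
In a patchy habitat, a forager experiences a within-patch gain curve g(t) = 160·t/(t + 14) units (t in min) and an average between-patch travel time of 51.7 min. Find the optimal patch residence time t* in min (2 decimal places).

Optimal t* satisfies g'(t*) = g(t*)/(T + t*).
g'(t) = 160·14/(t + 14)². Setting 160·14/(t+14)² = 160t/[(t+14)(51.7+t)] gives 14(51.7+t) = t(t+14), so t² = 14×51.7 = 723.8.
t* = √723.8 = 26.9 min.

26.90 min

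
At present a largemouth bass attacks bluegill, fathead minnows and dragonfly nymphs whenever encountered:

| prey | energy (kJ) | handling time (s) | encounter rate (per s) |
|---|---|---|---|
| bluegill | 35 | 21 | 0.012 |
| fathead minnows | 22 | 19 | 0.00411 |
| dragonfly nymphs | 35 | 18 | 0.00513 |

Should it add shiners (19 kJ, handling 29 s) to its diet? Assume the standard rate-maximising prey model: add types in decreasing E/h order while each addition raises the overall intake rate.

Intake rate on the current diet: R = (0.012×35 + 0.00411×22 + 0.00513×35) / (1 + 0.012×21 + 0.00411×19 + 0.00513×18) = 0.69/1.422 = 0.4851 kJ/s.
Profitability of shiners: 19/29 = 0.6552 kJ/s.
0.6552 > 0.4851, so adding shiners raises the average — include it.

Yes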